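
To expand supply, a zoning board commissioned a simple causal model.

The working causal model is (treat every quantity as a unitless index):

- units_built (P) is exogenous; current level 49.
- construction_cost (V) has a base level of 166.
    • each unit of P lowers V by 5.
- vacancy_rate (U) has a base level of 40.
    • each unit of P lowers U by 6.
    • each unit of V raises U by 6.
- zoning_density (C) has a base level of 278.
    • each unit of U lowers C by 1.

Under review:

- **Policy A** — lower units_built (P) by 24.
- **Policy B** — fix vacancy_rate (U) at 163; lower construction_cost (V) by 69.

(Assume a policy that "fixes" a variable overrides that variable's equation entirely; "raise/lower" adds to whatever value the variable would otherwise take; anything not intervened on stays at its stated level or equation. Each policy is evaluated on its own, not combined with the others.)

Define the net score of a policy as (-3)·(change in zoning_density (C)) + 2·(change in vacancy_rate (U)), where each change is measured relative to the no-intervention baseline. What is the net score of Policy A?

Baseline:
  P = 49
  V = 166 − 5·49 = -79
  U = 40 − 6·49 + 6·(-79) = -728
  C = 278 − (-728) = 1006
Policy A (P − 24):
  P = 49 − 24 = 25
  V = 166 − 5·25 = 41
  U = 40 − 6·25 + 6·41 = 136
  C = 278 − 136 = 142
ΔC = 142 − 1006 = -864; ΔU = 136 − (-728) = 864
Score = (-3)·(-864) + 2·864 = 4320

4320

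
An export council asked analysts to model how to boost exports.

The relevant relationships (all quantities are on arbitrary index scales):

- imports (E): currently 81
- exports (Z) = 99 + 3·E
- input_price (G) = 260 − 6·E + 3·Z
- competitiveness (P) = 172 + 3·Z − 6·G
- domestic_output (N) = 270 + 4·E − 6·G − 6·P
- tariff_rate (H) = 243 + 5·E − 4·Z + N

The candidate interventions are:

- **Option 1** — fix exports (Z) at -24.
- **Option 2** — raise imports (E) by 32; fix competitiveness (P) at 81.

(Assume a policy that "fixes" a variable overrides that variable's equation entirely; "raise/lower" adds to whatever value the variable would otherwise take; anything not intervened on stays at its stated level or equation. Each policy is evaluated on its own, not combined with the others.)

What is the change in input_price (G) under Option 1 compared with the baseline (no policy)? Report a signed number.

-1098

Baseline:
  E = 81
  Z = 99 + 3·81 = 342
  G = 260 − 6·81 + 3·342 = 800
Option 1 (Z := -24):
  E = 81
  Z = -24
  G = 260 − 6·81 + 3·(-24) = -298
Change in G: -298 − 800 = -1098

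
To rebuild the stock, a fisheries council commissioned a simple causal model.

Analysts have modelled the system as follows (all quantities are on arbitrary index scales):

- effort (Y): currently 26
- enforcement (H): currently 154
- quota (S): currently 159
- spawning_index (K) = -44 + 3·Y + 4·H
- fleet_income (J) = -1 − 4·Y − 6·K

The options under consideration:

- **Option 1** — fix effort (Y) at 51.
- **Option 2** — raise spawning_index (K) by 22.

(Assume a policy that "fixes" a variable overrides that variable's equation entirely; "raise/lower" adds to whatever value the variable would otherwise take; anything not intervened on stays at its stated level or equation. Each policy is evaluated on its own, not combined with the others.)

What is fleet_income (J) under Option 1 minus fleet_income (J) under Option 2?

-418

Option 1 (Y := 51):
  Y = 51
  H = 154
  K = -44 + 3·51 + 4·154 = 725
  J = -1 − 4·51 − 6·725 = -4555
Option 2 (K + 22):
  Y = 26
  H = 154
  K = -44 + 3·26 + 4·154 (+22 from intervention) = 672
  J = -1 − 4·26 − 6·672 = -4137
J: -4555 − (-4137) = -418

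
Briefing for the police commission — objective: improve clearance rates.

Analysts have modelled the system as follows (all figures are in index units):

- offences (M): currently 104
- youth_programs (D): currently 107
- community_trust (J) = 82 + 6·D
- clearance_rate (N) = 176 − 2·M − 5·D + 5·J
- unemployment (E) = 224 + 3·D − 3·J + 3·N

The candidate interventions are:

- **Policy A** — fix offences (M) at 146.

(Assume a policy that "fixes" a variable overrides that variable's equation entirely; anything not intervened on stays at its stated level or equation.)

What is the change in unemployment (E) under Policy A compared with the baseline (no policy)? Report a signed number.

-252

Baseline:
  M = 104
  D = 107
  J = 82 + 6·107 = 724
  N = 176 − 2·104 − 5·107 + 5·724 = 3053
  E = 224 + 3·107 − 3·724 + 3·3053 = 7532
Policy A (M := 146):
  M = 146
  D = 107
  J = 82 + 6·107 = 724
  N = 176 − 2·146 − 5·107 + 5·724 = 2969
  E = 224 + 3·107 − 3·724 + 3·2969 = 7280
Change in E: 7280 − 7532 = -252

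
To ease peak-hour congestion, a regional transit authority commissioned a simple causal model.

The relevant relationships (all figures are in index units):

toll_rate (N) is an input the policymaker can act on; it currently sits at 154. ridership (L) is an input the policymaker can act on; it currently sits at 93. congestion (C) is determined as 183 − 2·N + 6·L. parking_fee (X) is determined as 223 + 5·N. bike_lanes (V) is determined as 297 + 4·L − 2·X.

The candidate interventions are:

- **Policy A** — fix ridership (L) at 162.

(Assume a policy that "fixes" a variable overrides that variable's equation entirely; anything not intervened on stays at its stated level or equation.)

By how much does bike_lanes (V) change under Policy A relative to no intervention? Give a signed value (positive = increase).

Baseline:
  N = 154
  L = 93
  X = 223 + 5·154 = 993
  V = 297 + 4·93 − 2·993 = -1317
Policy A (L := 162):
  N = 154
  L = 162
  X = 223 + 5·154 = 993
  V = 297 + 4·162 − 2·993 = -1041
Change in V: -1041 − (-1317) = 276

276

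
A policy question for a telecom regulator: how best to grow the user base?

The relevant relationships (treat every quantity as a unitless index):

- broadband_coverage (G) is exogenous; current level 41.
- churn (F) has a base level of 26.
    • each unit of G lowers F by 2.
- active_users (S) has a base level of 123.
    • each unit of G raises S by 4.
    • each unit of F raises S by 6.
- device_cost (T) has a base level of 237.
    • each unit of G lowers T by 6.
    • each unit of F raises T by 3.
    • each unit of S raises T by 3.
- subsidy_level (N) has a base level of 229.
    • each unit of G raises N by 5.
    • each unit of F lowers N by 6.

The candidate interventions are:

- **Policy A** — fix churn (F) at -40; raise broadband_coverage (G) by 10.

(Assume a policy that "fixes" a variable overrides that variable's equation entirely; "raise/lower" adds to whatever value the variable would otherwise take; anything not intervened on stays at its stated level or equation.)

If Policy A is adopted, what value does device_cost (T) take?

Policy A (F := -40, G + 10):
  G = 41 + 10 = 51
  F = -40
  S = 123 + 4·51 + 6·(-40) = 87
  T = 237 − 6·51 + 3·(-40) + 3·87 = 72

72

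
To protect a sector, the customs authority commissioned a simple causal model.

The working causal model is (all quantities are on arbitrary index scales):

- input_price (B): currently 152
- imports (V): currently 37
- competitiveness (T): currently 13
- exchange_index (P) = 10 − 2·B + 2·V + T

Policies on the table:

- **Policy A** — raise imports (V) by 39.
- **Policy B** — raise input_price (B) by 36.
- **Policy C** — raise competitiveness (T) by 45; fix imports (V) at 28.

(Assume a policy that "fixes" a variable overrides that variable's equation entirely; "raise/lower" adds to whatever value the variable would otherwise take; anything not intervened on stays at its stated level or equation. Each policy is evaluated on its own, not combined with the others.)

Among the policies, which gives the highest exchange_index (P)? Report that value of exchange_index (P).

Policy A (V + 39):
  B = 152
  V = 37 + 39 = 76
  T = 13
  P = 10 − 2·152 + 2·76 + 13 = -129
Policy B (B + 36):
  B = 152 + 36 = 188
  V = 37
  T = 13
  P = 10 − 2·188 + 2·37 + 13 = -279
Policy C (T + 45, V := 28):
  B = 152
  V = 28
  T = 13 + 45 = 58
  P = 10 − 2·152 + 2·28 + 58 = -180
Comparing — Policy A: P=-129, Policy B: P=-279, Policy C: P=-180. Highest is -129 (Policy A).

-129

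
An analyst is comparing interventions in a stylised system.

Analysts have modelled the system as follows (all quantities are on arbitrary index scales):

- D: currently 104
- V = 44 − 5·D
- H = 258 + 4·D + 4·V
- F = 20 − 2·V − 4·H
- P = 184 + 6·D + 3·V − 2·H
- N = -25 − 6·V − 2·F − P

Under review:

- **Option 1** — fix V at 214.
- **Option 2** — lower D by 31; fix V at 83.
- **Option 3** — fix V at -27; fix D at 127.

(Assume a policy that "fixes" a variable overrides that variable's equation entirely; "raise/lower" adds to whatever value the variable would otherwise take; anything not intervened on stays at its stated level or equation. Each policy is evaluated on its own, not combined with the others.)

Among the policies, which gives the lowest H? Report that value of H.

Option 1 (V := 214):
  D = 104
  V = 214
  H = 258 + 4·104 + 4·214 = 1530
Option 2 (D − 31, V := 83):
  D = 104 − 31 = 73
  V = 83
  H = 258 + 4·73 + 4·83 = 882
Option 3 (V := -27, D := 127):
  D = 127
  V = -27
  H = 258 + 4·127 + 4·(-27) = 658
Comparing — Option 1: H=1530, Option 2: H=882, Option 3: H=658. Lowest is 658 (Option 3).

658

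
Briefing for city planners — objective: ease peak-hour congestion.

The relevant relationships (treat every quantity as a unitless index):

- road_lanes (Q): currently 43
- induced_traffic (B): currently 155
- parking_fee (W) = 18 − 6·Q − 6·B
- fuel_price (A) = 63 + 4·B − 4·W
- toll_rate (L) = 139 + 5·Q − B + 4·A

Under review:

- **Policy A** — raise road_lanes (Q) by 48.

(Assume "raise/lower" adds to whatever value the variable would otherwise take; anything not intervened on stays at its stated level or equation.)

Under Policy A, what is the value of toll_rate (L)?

Policy A (Q + 48):
  Q = 43 + 48 = 91
  B = 155
  W = 18 − 6·91 − 6·155 = -1458
  A = 63 + 4·155 − 4·(-1458) = 6515
  L = 139 + 5·91 − 155 + 4·6515 = 26499

26499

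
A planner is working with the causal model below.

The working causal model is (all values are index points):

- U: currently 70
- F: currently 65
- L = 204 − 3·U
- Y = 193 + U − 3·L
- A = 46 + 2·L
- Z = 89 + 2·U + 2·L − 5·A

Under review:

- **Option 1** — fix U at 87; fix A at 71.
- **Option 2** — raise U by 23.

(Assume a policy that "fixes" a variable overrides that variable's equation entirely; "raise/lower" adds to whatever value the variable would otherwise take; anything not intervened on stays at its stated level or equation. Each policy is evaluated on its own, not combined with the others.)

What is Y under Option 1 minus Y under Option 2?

-60

Option 1 (U := 87, A := 71):
  U = 87
  L = 204 − 3·87 = -57
  Y = 193 + 87 − 3·(-57) = 451
Option 2 (U + 23):
  U = 70 + 23 = 93
  L = 204 − 3·93 = -75
  Y = 193 + 93 − 3·(-75) = 511
Y: 451 − 511 = -60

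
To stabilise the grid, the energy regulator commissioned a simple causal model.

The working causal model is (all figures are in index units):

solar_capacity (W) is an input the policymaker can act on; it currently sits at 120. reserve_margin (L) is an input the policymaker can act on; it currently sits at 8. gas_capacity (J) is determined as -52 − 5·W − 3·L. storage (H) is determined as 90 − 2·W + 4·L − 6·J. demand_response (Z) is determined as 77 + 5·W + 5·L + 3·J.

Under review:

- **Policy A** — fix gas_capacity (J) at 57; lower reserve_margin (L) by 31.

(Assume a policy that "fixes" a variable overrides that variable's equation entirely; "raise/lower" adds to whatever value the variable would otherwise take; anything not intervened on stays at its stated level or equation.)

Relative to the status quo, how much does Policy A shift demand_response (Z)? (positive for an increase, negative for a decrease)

Baseline:
  W = 120
  L = 8
  J = -52 − 5·120 − 3·8 = -676
  Z = 77 + 5·120 + 5·8 + 3·(-676) = -1311
Policy A (J := 57, L − 31):
  W = 120
  L = 8 − 31 = -23
  J = 57
  Z = 77 + 5·120 + 5·(-23) + 3·57 = 733
Change in Z: 733 − (-1311) = 2044

2044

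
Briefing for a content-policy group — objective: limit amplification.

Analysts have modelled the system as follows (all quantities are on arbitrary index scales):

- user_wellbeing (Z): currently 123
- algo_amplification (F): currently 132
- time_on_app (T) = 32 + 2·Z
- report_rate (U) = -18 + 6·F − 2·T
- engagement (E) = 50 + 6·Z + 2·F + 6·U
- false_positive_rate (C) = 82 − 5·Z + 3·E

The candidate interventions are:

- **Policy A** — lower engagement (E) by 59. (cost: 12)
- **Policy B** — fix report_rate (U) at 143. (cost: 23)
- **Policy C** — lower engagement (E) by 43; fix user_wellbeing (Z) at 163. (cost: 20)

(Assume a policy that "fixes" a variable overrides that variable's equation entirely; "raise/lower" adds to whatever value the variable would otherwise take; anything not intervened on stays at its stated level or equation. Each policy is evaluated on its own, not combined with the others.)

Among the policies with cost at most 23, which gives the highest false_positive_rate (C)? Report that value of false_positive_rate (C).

Policy A (E − 59):
  Z = 123
  F = 132
  T = 32 + 2·123 = 278
  U = -18 + 6·132 − 2·278 = 218
  E = 50 + 6·123 + 2·132 + 6·218 (−59 from intervention) = 2301
  C = 82 − 5·123 + 3·2301 = 6370
Policy B (U := 143):
  Z = 123
  F = 132
  T = 32 + 2·123 = 278
  U = 143
  E = 50 + 6·123 + 2·132 + 6·143 = 1910
  C = 82 − 5·123 + 3·1910 = 5197
Policy C (E − 43, Z := 163):
  Z = 163
  F = 132
  T = 32 + 2·163 = 358
  U = -18 + 6·132 − 2·358 = 58
  E = 50 + 6·163 + 2·132 + 6·58 (−43 from intervention) = 1597
  C = 82 − 5·163 + 3·1597 = 4058
Comparing — Policy A: C=6370, Policy B: C=5197, Policy C: C=4058. Highest is 6370 (Policy A).

6370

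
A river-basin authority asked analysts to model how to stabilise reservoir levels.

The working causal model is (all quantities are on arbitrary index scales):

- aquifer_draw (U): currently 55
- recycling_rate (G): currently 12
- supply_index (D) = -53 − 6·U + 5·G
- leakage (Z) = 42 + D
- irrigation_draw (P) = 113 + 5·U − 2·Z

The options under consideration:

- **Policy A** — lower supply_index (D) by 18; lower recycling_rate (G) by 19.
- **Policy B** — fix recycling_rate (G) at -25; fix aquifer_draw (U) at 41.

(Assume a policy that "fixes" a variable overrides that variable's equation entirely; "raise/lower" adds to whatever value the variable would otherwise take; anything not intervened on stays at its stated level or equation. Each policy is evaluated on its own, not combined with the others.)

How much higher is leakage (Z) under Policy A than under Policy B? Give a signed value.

-12

Policy A (D − 18, G − 19):
  U = 55
  G = 12 − 19 = -7
  D = -53 − 6·55 + 5·(-7) (−18 from intervention) = -436
  Z = 42 + (-436) = -394
Policy B (G := -25, U := 41):
  U = 41
  G = -25
  D = -53 − 6·41 + 5·(-25) = -424
  Z = 42 + (-424) = -382
Z: -394 − (-382) = -12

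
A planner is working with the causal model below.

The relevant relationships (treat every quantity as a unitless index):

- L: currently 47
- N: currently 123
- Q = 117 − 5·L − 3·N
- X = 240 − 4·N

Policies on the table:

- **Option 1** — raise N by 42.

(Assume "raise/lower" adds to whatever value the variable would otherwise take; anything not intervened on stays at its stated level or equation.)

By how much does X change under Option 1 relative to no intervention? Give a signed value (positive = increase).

Baseline:
  N = 123
  X = 240 − 4·123 = -252
Option 1 (N + 42):
  N = 123 + 42 = 165
  X = 240 − 4·165 = -420
Change in X: -420 − (-252) = -168

-168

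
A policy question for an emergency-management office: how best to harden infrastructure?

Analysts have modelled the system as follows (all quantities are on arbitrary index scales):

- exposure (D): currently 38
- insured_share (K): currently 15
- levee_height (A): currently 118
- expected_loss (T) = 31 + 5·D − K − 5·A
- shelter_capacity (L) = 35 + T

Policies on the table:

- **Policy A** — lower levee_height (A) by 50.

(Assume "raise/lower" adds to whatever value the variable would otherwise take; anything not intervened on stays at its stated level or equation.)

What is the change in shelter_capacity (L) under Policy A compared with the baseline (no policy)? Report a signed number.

250

Baseline:
  D = 38
  K = 15
  A = 118
  T = 31 + 5·38 − 15 − 5·118 = -384
  L = 35 + (-384) = -349
Policy A (A − 50):
  D = 38
  K = 15
  A = 118 − 50 = 68
  T = 31 + 5·38 − 15 − 5·68 = -134
  L = 35 + (-134) = -99
Change in L: -99 − (-349) = 250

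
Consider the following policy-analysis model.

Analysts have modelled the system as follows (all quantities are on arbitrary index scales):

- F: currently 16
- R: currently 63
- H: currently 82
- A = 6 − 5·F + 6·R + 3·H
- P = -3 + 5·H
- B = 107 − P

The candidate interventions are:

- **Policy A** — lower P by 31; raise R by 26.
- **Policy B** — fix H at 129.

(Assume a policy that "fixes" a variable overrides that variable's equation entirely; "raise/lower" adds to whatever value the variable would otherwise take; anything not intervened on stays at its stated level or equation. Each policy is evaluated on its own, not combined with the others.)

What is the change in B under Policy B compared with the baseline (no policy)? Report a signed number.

-235

Baseline:
  H = 82
  P = -3 + 5·82 = 407
  B = 107 − 407 = -300
Policy B (H := 129):
  H = 129
  P = -3 + 5·129 = 642
  B = 107 − 642 = -535
Change in B: -535 − (-300) = -235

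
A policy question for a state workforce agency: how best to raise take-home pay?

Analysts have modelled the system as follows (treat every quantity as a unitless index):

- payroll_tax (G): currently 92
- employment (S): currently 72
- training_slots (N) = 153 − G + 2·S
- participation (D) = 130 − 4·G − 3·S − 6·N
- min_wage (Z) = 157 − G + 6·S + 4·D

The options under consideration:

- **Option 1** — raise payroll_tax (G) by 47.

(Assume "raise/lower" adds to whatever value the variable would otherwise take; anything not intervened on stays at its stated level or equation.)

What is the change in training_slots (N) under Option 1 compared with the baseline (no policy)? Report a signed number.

Baseline:
  G = 92
  S = 72
  N = 153 − 92 + 2·72 = 205
Option 1 (G + 47):
  G = 92 + 47 = 139
  S = 72
  N = 153 − 139 + 2·72 = 158
Change in N: 158 − 205 = -47

-47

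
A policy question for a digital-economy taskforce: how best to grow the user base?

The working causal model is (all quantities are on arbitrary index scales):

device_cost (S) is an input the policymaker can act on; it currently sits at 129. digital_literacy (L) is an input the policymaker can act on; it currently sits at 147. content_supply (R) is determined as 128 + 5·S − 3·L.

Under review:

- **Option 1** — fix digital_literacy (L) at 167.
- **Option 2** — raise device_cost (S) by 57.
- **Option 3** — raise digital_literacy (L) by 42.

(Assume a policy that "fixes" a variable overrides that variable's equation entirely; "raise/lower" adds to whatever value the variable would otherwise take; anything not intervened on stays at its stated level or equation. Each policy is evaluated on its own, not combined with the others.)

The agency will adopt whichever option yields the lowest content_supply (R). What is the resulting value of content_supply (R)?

206

Option 1 (L := 167):
  S = 129
  L = 167
  R = 128 + 5·129 − 3·167 = 272
Option 2 (S + 57):
  S = 129 + 57 = 186
  L = 147
  R = 128 + 5·186 − 3·147 = 617
Option 3 (L + 42):
  S = 129
  L = 147 + 42 = 189
  R = 128 + 5·129 − 3·189 = 206
Comparing — Option 1: R=272, Option 2: R=617, Option 3: R=206. Lowest is 206 (Option 3).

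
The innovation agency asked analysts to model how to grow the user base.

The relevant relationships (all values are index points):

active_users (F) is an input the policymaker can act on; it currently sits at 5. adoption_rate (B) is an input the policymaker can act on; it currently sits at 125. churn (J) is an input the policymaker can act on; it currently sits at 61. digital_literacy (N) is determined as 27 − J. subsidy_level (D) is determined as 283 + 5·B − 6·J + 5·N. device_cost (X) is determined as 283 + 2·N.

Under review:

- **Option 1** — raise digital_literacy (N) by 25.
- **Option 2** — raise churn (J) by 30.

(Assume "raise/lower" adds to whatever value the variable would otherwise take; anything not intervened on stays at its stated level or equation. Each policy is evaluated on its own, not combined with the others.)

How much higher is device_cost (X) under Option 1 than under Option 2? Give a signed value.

110

Option 1 (N + 25):
  J = 61
  N = 27 − 61 (+25 from intervention) = -9
  X = 283 + 2·(-9) = 265
Option 2 (J + 30):
  J = 61 + 30 = 91
  N = 27 − 91 = -64
  X = 283 + 2·(-64) = 155
X: 265 − 155 = 110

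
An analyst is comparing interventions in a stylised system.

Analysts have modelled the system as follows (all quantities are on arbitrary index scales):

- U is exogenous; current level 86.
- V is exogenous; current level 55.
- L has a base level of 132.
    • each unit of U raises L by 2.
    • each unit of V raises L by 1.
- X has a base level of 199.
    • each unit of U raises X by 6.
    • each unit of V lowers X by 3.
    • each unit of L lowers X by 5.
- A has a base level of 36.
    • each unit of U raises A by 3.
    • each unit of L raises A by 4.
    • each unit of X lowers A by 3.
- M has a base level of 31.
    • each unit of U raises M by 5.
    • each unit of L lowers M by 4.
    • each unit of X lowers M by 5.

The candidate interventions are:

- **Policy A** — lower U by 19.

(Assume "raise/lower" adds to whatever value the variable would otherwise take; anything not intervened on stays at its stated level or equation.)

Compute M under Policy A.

4927

Policy A (U − 19):
  U = 86 − 19 = 67
  V = 55
  L = 132 + 2·67 + 55 = 321
  X = 199 + 6·67 − 3·55 − 5·321 = -1169
  M = 31 + 5·67 − 4·321 − 5·(-1169) = 4927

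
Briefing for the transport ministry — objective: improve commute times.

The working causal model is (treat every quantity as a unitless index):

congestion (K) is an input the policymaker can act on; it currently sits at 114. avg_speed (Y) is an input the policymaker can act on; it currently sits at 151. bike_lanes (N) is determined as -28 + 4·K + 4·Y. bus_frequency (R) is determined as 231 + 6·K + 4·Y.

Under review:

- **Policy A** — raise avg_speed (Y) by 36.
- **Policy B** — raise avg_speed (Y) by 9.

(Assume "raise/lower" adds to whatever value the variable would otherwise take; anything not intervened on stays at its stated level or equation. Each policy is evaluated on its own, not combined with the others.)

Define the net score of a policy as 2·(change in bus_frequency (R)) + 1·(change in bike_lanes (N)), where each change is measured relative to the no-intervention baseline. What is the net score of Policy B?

108

Baseline:
  K = 114
  Y = 151
  N = -28 + 4·114 + 4·151 = 1032
  R = 231 + 6·114 + 4·151 = 1519
Policy B (Y + 9):
  K = 114
  Y = 151 + 9 = 160
  N = -28 + 4·114 + 4·160 = 1068
  R = 231 + 6·114 + 4·160 = 1555
ΔR = 1555 − 1519 = 36; ΔN = 1068 − 1032 = 36
Score = 2·36 + 1·36 = 108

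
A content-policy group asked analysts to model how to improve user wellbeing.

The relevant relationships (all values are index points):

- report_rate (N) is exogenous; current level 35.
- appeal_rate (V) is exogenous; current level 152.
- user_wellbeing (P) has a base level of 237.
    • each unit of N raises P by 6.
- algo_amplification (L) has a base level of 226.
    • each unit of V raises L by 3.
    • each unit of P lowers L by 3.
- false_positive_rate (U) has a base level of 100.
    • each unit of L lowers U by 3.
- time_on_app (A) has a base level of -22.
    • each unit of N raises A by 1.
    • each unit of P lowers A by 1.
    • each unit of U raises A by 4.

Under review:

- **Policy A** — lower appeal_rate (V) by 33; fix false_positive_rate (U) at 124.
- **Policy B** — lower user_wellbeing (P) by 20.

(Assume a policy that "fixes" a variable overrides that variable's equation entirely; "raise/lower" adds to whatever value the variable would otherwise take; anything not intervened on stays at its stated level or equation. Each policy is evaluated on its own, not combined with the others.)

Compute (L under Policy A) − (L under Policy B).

Policy A (V − 33, U := 124):
  N = 35
  V = 152 − 33 = 119
  P = 237 + 6·35 = 447
  L = 226 + 3·119 − 3·447 = -758
Policy B (P − 20):
  N = 35
  V = 152
  P = 237 + 6·35 (−20 from intervention) = 427
  L = 226 + 3·152 − 3·427 = -599
L: -758 − (-599) = -159

-159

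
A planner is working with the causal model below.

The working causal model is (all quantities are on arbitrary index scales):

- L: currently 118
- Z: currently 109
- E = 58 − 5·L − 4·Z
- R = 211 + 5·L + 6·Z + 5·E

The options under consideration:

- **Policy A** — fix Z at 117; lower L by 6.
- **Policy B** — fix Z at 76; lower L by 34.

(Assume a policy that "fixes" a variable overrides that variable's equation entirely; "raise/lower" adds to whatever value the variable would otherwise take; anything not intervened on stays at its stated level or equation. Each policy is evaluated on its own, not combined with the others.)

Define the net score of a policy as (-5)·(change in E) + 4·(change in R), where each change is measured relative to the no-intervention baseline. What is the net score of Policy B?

3058

Baseline:
  L = 118
  Z = 109
  E = 58 − 5·118 − 4·109 = -968
  R = 211 + 5·118 + 6·109 + 5·(-968) = -3385
Policy B (Z := 76, L − 34):
  L = 118 − 34 = 84
  Z = 76
  E = 58 − 5·84 − 4·76 = -666
  R = 211 + 5·84 + 6·76 + 5·(-666) = -2243
ΔE = -666 − (-968) = 302; ΔR = -2243 − (-3385) = 1142
Score = (-5)·302 + 4·1142 = 3058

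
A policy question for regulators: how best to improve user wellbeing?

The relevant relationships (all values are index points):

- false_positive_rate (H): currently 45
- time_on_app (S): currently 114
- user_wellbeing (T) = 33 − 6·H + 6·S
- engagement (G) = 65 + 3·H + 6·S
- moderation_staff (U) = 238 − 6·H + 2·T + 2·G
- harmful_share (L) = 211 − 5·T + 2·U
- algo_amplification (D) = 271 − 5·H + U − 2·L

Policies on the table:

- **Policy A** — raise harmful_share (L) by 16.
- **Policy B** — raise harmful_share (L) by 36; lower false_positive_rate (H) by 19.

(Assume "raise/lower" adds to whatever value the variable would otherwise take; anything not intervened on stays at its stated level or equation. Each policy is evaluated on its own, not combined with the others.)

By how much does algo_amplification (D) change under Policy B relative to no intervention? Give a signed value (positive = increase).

Baseline:
  H = 45
  S = 114
  T = 33 − 6·45 + 6·114 = 447
  G = 65 + 3·45 + 6·114 = 884
  U = 238 − 6·45 + 2·447 + 2·884 = 2630
  L = 211 − 5·447 + 2·2630 = 3236
  D = 271 − 5·45 + 2630 − 2·3236 = -3796
Policy B (L + 36, H − 19):
  H = 45 − 19 = 26
  S = 114
  T = 33 − 6·26 + 6·114 = 561
  G = 65 + 3·26 + 6·114 = 827
  U = 238 − 6·26 + 2·561 + 2·827 = 2858
  L = 211 − 5·561 + 2·2858 (+36 from intervention) = 3158
  D = 271 − 5·26 + 2858 − 2·3158 = -3317
Change in D: -3317 − (-3796) = 479

479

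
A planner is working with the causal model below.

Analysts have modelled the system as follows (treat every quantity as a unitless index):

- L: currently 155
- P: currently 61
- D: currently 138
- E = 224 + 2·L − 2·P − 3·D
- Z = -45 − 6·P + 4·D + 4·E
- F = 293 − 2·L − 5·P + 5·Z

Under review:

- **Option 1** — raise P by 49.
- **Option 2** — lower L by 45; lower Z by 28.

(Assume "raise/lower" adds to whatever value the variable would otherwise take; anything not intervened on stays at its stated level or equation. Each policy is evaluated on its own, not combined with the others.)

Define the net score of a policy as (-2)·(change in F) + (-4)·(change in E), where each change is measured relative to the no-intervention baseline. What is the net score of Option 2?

4060

Baseline:
  L = 155
  P = 61
  D = 138
  E = 224 + 2·155 − 2·61 − 3·138 = -2
  Z = -45 − 6·61 + 4·138 + 4·(-2) = 133
  F = 293 − 2·155 − 5·61 + 5·133 = 343
Option 2 (L − 45, Z − 28):
  L = 155 − 45 = 110
  P = 61
  D = 138
  E = 224 + 2·110 − 2·61 − 3·138 = -92
  Z = -45 − 6·61 + 4·138 + 4·(-92) (−28 from intervention) = -255
  F = 293 − 2·110 − 5·61 + 5·(-255) = -1507
ΔF = -1507 − 343 = -1850; ΔE = -92 − (-2) = -90
Score = (-2)·(-1850) + (-4)·(-90) = 4060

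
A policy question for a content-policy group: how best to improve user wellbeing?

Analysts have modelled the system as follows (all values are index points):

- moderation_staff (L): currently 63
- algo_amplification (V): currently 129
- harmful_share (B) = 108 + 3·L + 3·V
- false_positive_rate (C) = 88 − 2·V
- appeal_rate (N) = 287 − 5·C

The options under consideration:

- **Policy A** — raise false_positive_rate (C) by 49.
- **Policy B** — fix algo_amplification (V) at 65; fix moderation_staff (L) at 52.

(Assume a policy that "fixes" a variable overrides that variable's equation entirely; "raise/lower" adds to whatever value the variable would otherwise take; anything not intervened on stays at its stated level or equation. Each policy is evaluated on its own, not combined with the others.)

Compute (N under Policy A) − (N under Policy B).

395

Policy A (C + 49):
  V = 129
  C = 88 − 2·129 (+49 from intervention) = -121
  N = 287 − 5·(-121) = 892
Policy B (V := 65, L := 52):
  V = 65
  C = 88 − 2·65 = -42
  N = 287 − 5·(-42) = 497
N: 892 − 497 = 395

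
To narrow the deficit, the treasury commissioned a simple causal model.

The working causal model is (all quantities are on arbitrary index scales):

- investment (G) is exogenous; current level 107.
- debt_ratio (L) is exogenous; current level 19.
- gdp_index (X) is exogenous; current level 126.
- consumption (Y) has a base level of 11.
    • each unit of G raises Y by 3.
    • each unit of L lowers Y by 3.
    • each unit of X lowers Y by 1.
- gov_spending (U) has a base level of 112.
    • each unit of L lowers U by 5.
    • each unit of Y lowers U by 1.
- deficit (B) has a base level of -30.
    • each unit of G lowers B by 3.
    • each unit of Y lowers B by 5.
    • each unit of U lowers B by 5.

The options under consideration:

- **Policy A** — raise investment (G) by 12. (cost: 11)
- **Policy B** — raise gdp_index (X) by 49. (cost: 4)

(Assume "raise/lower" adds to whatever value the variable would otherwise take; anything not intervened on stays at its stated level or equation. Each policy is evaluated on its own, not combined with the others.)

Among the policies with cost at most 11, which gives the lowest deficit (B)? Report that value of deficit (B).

Policy A (G + 12):
  G = 107 + 12 = 119
  L = 19
  X = 126
  Y = 11 + 3·119 − 3·19 − 126 = 185
  U = 112 − 5·19 − 185 = -168
  B = -30 − 3·119 − 5·185 − 5·(-168) = -472
Policy B (X + 49):
  G = 107
  L = 19
  X = 126 + 49 = 175
  Y = 11 + 3·107 − 3·19 − 175 = 100
  U = 112 − 5·19 − 100 = -83
  B = -30 − 3·107 − 5·100 − 5·(-83) = -436
Comparing — Policy A: B=-472, Policy B: B=-436. Lowest is -472 (Policy A).

-472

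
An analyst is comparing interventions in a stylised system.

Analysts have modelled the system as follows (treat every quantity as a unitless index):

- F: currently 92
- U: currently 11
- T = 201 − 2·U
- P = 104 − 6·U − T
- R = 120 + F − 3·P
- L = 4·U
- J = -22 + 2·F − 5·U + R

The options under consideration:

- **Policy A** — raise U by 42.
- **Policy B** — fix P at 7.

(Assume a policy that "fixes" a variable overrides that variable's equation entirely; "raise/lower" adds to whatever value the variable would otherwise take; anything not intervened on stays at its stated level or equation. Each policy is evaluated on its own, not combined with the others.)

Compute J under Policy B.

Policy B (P := 7):
  F = 92
  U = 11
  T = 201 − 2·11 = 179
  P = 7
  R = 120 + 92 − 3·7 = 191
  J = -22 + 2·92 − 5·11 + 191 = 298

298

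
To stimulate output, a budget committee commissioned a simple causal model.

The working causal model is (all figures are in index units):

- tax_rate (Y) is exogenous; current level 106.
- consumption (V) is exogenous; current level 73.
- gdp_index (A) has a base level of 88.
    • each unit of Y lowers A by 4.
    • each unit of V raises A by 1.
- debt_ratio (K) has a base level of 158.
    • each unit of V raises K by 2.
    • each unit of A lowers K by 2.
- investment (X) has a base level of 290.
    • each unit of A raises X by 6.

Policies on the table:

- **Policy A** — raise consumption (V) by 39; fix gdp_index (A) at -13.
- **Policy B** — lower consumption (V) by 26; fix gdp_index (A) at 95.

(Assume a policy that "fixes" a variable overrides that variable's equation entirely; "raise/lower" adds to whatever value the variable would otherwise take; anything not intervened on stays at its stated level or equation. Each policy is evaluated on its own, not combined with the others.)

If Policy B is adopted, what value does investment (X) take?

860

Policy B (V − 26, A := 95):
  Y = 106
  V = 73 − 26 = 47
  A = 95
  X = 290 + 6·95 = 860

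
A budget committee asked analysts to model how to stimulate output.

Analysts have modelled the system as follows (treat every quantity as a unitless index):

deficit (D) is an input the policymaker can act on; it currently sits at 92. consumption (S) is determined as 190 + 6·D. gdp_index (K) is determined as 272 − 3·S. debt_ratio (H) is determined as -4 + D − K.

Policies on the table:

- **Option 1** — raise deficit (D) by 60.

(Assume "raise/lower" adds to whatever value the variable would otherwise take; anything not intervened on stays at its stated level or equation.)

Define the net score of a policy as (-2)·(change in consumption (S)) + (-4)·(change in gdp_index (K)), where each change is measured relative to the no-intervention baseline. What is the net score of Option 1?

3600

Baseline:
  D = 92
  S = 190 + 6·92 = 742
  K = 272 − 3·742 = -1954
Option 1 (D + 60):
  D = 92 + 60 = 152
  S = 190 + 6·152 = 1102
  K = 272 − 3·1102 = -3034
ΔS = 1102 − 742 = 360; ΔK = -3034 − (-1954) = -1080
Score = (-2)·360 + (-4)·(-1080) = 3600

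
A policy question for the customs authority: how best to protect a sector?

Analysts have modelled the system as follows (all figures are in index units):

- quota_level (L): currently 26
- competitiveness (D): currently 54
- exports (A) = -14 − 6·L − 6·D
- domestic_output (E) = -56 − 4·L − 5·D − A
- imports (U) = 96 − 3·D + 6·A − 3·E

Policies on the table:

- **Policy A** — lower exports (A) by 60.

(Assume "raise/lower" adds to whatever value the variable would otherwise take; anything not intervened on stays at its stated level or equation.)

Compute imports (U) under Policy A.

-3762

Policy A (A − 60):
  L = 26
  D = 54
  A = -14 − 6·26 − 6·54 (−60 from intervention) = -554
  E = -56 − 4·26 − 5·54 − (-554) = 124
  U = 96 − 3·54 + 6·(-554) − 3·124 = -3762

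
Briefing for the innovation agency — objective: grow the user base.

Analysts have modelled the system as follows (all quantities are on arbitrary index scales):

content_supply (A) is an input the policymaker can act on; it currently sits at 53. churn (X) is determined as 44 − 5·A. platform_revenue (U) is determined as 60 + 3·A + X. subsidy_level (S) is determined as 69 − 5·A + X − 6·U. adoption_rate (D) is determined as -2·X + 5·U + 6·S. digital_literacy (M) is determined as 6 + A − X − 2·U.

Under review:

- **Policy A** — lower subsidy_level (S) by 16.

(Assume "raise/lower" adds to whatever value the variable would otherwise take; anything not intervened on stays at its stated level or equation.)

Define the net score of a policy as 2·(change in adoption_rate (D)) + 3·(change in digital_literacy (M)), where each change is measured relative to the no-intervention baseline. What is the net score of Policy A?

Baseline:
  A = 53
  X = 44 − 5·53 = -221
  U = 60 + 3·53 + (-221) = -2
  S = 69 − 5·53 + (-221) − 6·(-2) = -405
  D = 0 − 2·(-221) + 5·(-2) + 6·(-405) = -1998
  M = 6 + 53 − (-221) − 2·(-2) = 284
Policy A (S − 16):
  A = 53
  X = 44 − 5·53 = -221
  U = 60 + 3·53 + (-221) = -2
  S = 69 − 5·53 + (-221) − 6·(-2) (−16 from intervention) = -421
  D = 0 − 2·(-221) + 5·(-2) + 6·(-421) = -2094
  M = 6 + 53 − (-221) − 2·(-2) = 284
ΔD = -2094 − (-1998) = -96; ΔM = 284 − 284 = 0
Score = 2·(-96) + 3·0 = -192

-192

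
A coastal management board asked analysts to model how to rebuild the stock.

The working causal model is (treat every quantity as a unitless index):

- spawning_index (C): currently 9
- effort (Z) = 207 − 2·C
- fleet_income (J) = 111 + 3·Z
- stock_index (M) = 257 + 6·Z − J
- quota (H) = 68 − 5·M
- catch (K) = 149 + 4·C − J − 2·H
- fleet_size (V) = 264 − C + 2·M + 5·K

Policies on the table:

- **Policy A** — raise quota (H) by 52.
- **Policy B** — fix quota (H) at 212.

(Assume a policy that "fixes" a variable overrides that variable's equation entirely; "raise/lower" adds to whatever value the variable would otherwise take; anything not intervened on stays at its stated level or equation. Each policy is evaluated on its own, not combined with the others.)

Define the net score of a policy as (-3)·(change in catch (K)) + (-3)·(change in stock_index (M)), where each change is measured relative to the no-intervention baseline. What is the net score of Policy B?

Baseline:
  C = 9
  Z = 207 − 2·9 = 189
  J = 111 + 3·189 = 678
  M = 257 + 6·189 − 678 = 713
  H = 68 − 5·713 = -3497
  K = 149 + 4·9 − 678 − 2·(-3497) = 6501
Policy B (H := 212):
  C = 9
  Z = 207 − 2·9 = 189
  J = 111 + 3·189 = 678
  M = 257 + 6·189 − 678 = 713
  H = 212
  K = 149 + 4·9 − 678 − 2·212 = -917
ΔK = -917 − 6501 = -7418; ΔM = 713 − 713 = 0
Score = (-3)·(-7418) + (-3)·0 = 22254

22254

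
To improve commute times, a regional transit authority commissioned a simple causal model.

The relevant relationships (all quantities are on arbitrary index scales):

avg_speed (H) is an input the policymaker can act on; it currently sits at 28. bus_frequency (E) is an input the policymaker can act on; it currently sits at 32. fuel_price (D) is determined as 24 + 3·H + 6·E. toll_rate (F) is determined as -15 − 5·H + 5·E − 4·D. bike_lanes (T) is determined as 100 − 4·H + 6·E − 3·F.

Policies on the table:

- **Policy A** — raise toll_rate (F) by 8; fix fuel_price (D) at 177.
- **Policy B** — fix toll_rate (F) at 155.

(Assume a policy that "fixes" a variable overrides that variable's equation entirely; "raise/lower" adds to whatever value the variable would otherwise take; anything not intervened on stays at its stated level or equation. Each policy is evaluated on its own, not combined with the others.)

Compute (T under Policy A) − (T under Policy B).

2550

Policy A (F + 8, D := 177):
  H = 28
  E = 32
  D = 177
  F = -15 − 5·28 + 5·32 − 4·177 (+8 from intervention) = -695
  T = 100 − 4·28 + 6·32 − 3·(-695) = 2265
Policy B (F := 155):
  H = 28
  E = 32
  D = 24 + 3·28 + 6·32 = 300
  F = 155
  T = 100 − 4·28 + 6·32 − 3·155 = -285
T: 2265 − (-285) = 2550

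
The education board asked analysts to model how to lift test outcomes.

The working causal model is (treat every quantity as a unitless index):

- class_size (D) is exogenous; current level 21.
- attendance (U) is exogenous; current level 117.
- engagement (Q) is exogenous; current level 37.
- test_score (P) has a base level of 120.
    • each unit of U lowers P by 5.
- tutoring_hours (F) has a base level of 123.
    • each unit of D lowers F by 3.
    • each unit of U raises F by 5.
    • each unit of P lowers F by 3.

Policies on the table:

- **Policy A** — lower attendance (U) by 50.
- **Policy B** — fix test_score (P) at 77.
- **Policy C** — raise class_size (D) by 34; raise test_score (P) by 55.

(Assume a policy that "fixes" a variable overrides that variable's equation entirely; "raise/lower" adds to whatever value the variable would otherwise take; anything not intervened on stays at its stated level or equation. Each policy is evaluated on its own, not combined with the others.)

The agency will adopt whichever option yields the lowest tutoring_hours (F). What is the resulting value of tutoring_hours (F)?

Policy A (U − 50):
  D = 21
  U = 117 − 50 = 67
  P = 120 − 5·67 = -215
  F = 123 − 3·21 + 5·67 − 3·(-215) = 1040
Policy B (P := 77):
  D = 21
  U = 117
  P = 77
  F = 123 − 3·21 + 5·117 − 3·77 = 414
Policy C (D + 34, P + 55):
  D = 21 + 34 = 55
  U = 117
  P = 120 − 5·117 (+55 from intervention) = -410
  F = 123 − 3·55 + 5·117 − 3·(-410) = 1773
Comparing — Policy A: F=1040, Policy B: F=414, Policy C: F=1773. Lowest is 414 (Policy B).

414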